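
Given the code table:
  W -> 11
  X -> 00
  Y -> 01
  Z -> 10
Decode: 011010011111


Decoding:
01 -> Y
10 -> Z
10 -> Z
01 -> Y
11 -> W
11 -> W


Result: YZZYWW


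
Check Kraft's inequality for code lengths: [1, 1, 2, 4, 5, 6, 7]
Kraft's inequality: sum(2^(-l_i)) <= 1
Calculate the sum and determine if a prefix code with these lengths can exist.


Sum = 2^(-1) + 2^(-1) + 2^(-2) + 2^(-4) + 2^(-5) + 2^(-6) + 2^(-7)
    = 0.5 + 0.5 + 0.25 + 0.0625 + 0.03125 + 0.015625 + 0.0078125
    = 175/128 = 1.3671875
Since 1.3671875 > 1, Kraft's inequality is NOT satisfied.
A prefix code with these lengths CANNOT exist.

Kraft sum = 1.3671875. Not satisfied.


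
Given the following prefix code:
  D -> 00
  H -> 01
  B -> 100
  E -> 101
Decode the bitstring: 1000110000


Decoding step by step:
Bits 100 -> B
Bits 01 -> H
Bits 100 -> B
Bits 00 -> D


Decoded message: BHBD


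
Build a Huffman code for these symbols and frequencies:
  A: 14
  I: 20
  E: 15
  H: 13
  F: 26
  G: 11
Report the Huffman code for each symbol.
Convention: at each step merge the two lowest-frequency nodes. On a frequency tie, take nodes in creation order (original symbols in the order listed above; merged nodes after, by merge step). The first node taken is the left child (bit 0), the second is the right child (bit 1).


Huffman tree construction:
Step 1: Merge G(11) + H(13) = 24
Step 2: Merge A(14) + E(15) = 29
Step 3: Merge I(20) + (G+H)(24) = 44
Step 4: Merge F(26) + (A+E)(29) = 55
Step 5: Merge (I+(G+H))(44) + (F+(A+E))(55) = 99
Read each symbol's code off the tree from the root (left child = 0, right child = 1).

Codes:
  A: 110 (length 3)
  I: 00 (length 2)
  E: 111 (length 3)
  H: 011 (length 3)
  F: 10 (length 2)
  G: 010 (length 3)
Average code length: 251/99 = 2.5354 bits/symbol


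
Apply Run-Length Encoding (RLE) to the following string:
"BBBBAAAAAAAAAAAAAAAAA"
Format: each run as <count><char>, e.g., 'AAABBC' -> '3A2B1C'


Scanning runs left to right:
  i=0: run of 'B' x 4 -> '4B'
  i=4: run of 'A' x 17 -> '17A'

RLE = 4B17A


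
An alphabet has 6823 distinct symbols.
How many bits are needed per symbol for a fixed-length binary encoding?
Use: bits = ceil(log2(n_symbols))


log2(6823) = 12.7362
Bracket: 2^12 = 4096 < 6823 <= 2^13 = 8192
So ceil(log2(6823)) = 13

bits = ceil(log2(6823)) = ceil(12.7362) = 13 bits


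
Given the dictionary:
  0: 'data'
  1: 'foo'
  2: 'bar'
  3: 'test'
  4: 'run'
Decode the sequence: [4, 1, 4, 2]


Look up each index in the dictionary:
  4 -> 'run'
  1 -> 'foo'
  4 -> 'run'
  2 -> 'bar'

Decoded: "run foo run bar"


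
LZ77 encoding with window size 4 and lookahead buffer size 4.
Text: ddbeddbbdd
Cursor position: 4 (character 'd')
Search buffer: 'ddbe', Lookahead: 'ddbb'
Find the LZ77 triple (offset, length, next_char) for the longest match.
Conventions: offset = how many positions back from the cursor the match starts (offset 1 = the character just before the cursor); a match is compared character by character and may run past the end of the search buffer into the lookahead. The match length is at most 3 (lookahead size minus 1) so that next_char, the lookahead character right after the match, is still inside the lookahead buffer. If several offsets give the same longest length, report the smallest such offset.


Try each offset into the search buffer:
  offset=1 (pos 3, char 'e'): match length 0
  offset=2 (pos 2, char 'b'): match length 0
  offset=3 (pos 1, char 'd'): match length 1
  offset=4 (pos 0, char 'd'): match length 3
Longest match has length 3 at offset 4.
next_char = character at position 4 + 3 = 7 -> 'b'

Best match: offset=4, length=3 (matching 'ddb' starting at position 0)
LZ77 triple: (4, 3, 'b')


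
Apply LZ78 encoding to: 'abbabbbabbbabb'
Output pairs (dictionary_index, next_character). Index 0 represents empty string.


LZ78 encoding steps:
Dictionary: {0: ''}
Step 1: w='' (idx 0), next='a' -> output (0, 'a'), add 'a' as idx 1
Step 2: w='' (idx 0), next='b' -> output (0, 'b'), add 'b' as idx 2
Step 3: w='b' (idx 2), next='a' -> output (2, 'a'), add 'ba' as idx 3
Step 4: w='b' (idx 2), next='b' -> output (2, 'b'), add 'bb' as idx 4
Step 5: w='ba' (idx 3), next='b' -> output (3, 'b'), add 'bab' as idx 5
Step 6: w='bb' (idx 4), next='a' -> output (4, 'a'), add 'bba' as idx 6
Step 7: w='bb' (idx 4), end of input -> output (4, '')


Encoded: [(0, 'a'), (0, 'b'), (2, 'a'), (2, 'b'), (3, 'b'), (4, 'a'), (4, '')]


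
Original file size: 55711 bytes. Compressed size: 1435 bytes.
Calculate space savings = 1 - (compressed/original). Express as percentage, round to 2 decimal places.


ratio = compressed/original = 1435/55711 = 0.025758
savings = 1 - ratio = 1 - 0.025758 = 0.974242
as a percentage: 0.974242 * 100 = 97.42%

Space savings = 1 - 1435/55711 = 97.42%


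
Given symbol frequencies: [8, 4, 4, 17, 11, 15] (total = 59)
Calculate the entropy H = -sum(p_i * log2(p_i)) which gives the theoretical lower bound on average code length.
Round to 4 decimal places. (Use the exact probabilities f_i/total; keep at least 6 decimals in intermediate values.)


Per-symbol terms -p_i * log2(p_i) with p_i = f_i/59:
  p = 8/59 = 0.135593: log2(p) = -2.882643, -p*log2(p) = 0.390867
  p = 4/59 = 0.067797: log2(p) = -3.882643, -p*log2(p) = 0.263230
  p = 4/59 = 0.067797: log2(p) = -3.882643, -p*log2(p) = 0.263230
  p = 17/59 = 0.288136: log2(p) = -1.795180, -p*log2(p) = 0.517255
  p = 11/59 = 0.186441: log2(p) = -2.423211, -p*log2(p) = 0.451785
  p = 15/59 = 0.254237: log2(p) = -1.975752, -p*log2(p) = 0.502310
H = 0.390867 + 0.263230 + 0.263230 + 0.517255 + 0.451785 + 0.502310 = 2.388677

H = 2.3887 bits/symbol


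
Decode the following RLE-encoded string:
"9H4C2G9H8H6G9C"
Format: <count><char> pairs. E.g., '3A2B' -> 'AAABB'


Expanding each <count><char> pair:
  9H -> 'HHHHHHHHH'
  4C -> 'CCCC'
  2G -> 'GG'
  9H -> 'HHHHHHHHH'
  8H -> 'HHHHHHHH'
  6G -> 'GGGGGG'
  9C -> 'CCCCCCCCC'

Decoded = HHHHHHHHHCCCCGGHHHHHHHHHHHHHHHHHGGGGGGCCCCCCCCC


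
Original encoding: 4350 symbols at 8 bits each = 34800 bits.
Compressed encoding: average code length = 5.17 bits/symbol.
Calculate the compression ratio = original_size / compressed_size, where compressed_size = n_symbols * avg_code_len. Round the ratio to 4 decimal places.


original_size = n_symbols * orig_bits = 4350 * 8 = 34800 bits
compressed_size = n_symbols * avg_code_len = 4350 * 5.17 = 22489.5 bits
ratio = original_size / compressed_size = 34800 / 22489.5 = 1.5474

Compression ratio = 1.5474


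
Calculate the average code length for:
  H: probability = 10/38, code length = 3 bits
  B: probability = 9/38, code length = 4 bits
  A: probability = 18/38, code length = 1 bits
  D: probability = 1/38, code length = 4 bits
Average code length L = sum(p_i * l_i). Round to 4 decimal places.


Weighted contributions p_i * l_i:
  H: (10/38) * 3 = 30/38
  B: (9/38) * 4 = 36/38
  A: (18/38) * 1 = 18/38
  D: (1/38) * 4 = 4/38
Sum = (30 + 36 + 18 + 4)/38 = 88/38

L = 88/38 = 2.3158 bits/symbol


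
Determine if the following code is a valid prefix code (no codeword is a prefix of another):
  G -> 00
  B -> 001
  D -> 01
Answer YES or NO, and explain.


Checking each pair (does one codeword prefix another?):
  G='00' vs B='001': prefix -- VIOLATION

NO -- this is NOT a valid prefix code. G (00) is a prefix of B (001).


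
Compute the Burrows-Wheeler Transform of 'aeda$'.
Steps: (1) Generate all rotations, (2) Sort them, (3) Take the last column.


Rotations (sorted):
  0: $aeda -> last char: a
  1: a$aed -> last char: d
  2: aeda$ -> last char: $
  3: da$ae -> last char: e
  4: eda$a -> last char: a


BWT = ad$ea


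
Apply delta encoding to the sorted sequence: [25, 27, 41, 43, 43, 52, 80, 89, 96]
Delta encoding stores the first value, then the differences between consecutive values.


First value: 25
Deltas:
  27 - 25 = 2
  41 - 27 = 14
  43 - 41 = 2
  43 - 43 = 0
  52 - 43 = 9
  80 - 52 = 28
  89 - 80 = 9
  96 - 89 = 7


Delta encoded: [25, 2, 14, 2, 0, 9, 28, 9, 7]


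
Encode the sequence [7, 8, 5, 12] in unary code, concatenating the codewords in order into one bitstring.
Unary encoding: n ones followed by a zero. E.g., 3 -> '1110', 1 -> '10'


Encode each number as n ones followed by a terminating 0:
  7 -> 11111110 (8 bits)
  8 -> 111111110 (9 bits)
  5 -> 111110 (6 bits)
  12 -> 1111111111110 (13 bits)
Total length = 8 + 9 + 6 + 13 = 36 bits.

Unary([7, 8, 5, 12]) = 111111101111111101111101111111111110 (36 bits)


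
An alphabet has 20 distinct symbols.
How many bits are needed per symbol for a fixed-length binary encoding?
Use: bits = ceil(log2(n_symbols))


log2(20) = 4.3219
Bracket: 2^4 = 16 < 20 <= 2^5 = 32
So ceil(log2(20)) = 5

bits = ceil(log2(20)) = ceil(4.3219) = 5 bits


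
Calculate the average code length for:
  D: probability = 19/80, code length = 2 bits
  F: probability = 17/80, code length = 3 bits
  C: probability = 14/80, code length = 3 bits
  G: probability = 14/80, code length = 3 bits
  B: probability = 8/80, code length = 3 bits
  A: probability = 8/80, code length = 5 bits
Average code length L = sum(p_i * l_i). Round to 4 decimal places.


Weighted contributions p_i * l_i:
  D: (19/80) * 2 = 38/80
  F: (17/80) * 3 = 51/80
  C: (14/80) * 3 = 42/80
  G: (14/80) * 3 = 42/80
  B: (8/80) * 3 = 24/80
  A: (8/80) * 5 = 40/80
Sum = (38 + 51 + 42 + 42 + 24 + 40)/80 = 237/80

L = 237/80 = 2.9625 bits/symbol


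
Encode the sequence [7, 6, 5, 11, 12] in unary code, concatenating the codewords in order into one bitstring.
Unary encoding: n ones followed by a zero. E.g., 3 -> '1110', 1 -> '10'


Encode each number as n ones followed by a terminating 0:
  7 -> 11111110 (8 bits)
  6 -> 1111110 (7 bits)
  5 -> 111110 (6 bits)
  11 -> 111111111110 (12 bits)
  12 -> 1111111111110 (13 bits)
Total length = 8 + 7 + 6 + 12 + 13 = 46 bits.

Unary([7, 6, 5, 11, 12]) = 1111111011111101111101111111111101111111111110 (46 bits)


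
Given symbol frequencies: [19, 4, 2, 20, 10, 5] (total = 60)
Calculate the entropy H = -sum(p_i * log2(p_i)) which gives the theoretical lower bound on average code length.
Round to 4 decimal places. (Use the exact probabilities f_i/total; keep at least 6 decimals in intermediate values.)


Per-symbol terms -p_i * log2(p_i) with p_i = f_i/60:
  p = 19/60 = 0.316667: log2(p) = -1.658963, -p*log2(p) = 0.525338
  p = 4/60 = 0.066667: log2(p) = -3.906891, -p*log2(p) = 0.260459
  p = 2/60 = 0.033333: log2(p) = -4.906891, -p*log2(p) = 0.163563
  p = 20/60 = 0.333333: log2(p) = -1.584963, -p*log2(p) = 0.528321
  p = 10/60 = 0.166667: log2(p) = -2.584963, -p*log2(p) = 0.430827
  p = 5/60 = 0.083333: log2(p) = -3.584963, -p*log2(p) = 0.298747
H = 0.525338 + 0.260459 + 0.163563 + 0.528321 + 0.430827 + 0.298747 = 2.207255

H = 2.2073 bits/symbol


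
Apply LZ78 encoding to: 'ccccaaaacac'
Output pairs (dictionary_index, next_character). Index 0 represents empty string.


LZ78 encoding steps:
Dictionary: {0: ''}
Step 1: w='' (idx 0), next='c' -> output (0, 'c'), add 'c' as idx 1
Step 2: w='c' (idx 1), next='c' -> output (1, 'c'), add 'cc' as idx 2
Step 3: w='c' (idx 1), next='a' -> output (1, 'a'), add 'ca' as idx 3
Step 4: w='' (idx 0), next='a' -> output (0, 'a'), add 'a' as idx 4
Step 5: w='a' (idx 4), next='a' -> output (4, 'a'), add 'aa' as idx 5
Step 6: w='ca' (idx 3), next='c' -> output (3, 'c'), add 'cac' as idx 6


Encoded: [(0, 'c'), (1, 'c'), (1, 'a'), (0, 'a'), (4, 'a'), (3, 'c')]


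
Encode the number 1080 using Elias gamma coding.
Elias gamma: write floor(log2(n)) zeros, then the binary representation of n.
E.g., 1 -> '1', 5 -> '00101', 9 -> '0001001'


num_bits = floor(log2(1080)) + 1 = 11
leading_zeros = num_bits - 1 = 10
binary(1080) = 10000111000

Elias gamma(1080) = '0000000000' + '10000111000' = 000000000010000111000 (21 bits)


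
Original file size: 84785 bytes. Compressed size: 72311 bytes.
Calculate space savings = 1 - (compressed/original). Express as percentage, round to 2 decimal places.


ratio = compressed/original = 72311/84785 = 0.852875
savings = 1 - ratio = 1 - 0.852875 = 0.147125
as a percentage: 0.147125 * 100 = 14.71%

Space savings = 1 - 72311/84785 = 14.71%


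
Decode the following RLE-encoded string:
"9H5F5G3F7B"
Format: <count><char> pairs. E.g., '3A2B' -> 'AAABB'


Expanding each <count><char> pair:
  9H -> 'HHHHHHHHH'
  5F -> 'FFFFF'
  5G -> 'GGGGG'
  3F -> 'FFF'
  7B -> 'BBBBBBB'

Decoded = HHHHHHHHHFFFFFGGGGGFFFBBBBBBB


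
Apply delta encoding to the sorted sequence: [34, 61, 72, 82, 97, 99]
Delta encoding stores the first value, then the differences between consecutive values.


First value: 34
Deltas:
  61 - 34 = 27
  72 - 61 = 11
  82 - 72 = 10
  97 - 82 = 15
  99 - 97 = 2


Delta encoded: [34, 27, 11, 10, 15, 2]


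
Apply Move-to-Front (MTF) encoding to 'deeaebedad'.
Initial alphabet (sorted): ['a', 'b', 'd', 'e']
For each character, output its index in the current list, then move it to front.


MTF encoding:
'd': index 2 in ['a', 'b', 'd', 'e'] -> ['d', 'a', 'b', 'e']
'e': index 3 in ['d', 'a', 'b', 'e'] -> ['e', 'd', 'a', 'b']
'e': index 0 in ['e', 'd', 'a', 'b'] -> ['e', 'd', 'a', 'b']
'a': index 2 in ['e', 'd', 'a', 'b'] -> ['a', 'e', 'd', 'b']
'e': index 1 in ['a', 'e', 'd', 'b'] -> ['e', 'a', 'd', 'b']
'b': index 3 in ['e', 'a', 'd', 'b'] -> ['b', 'e', 'a', 'd']
'e': index 1 in ['b', 'e', 'a', 'd'] -> ['e', 'b', 'a', 'd']
'd': index 3 in ['e', 'b', 'a', 'd'] -> ['d', 'e', 'b', 'a']
'a': index 3 in ['d', 'e', 'b', 'a'] -> ['a', 'd', 'e', 'b']
'd': index 1 in ['a', 'd', 'e', 'b'] -> ['d', 'a', 'e', 'b']


Output: [2, 3, 0, 2, 1, 3, 1, 3, 3, 1]


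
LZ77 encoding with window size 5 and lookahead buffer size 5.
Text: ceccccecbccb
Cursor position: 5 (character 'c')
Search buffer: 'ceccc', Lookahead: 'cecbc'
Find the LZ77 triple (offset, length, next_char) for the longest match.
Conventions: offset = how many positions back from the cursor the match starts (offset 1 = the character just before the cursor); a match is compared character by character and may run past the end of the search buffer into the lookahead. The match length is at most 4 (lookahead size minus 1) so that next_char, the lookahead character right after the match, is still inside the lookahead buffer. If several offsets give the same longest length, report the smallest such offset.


Try each offset into the search buffer:
  offset=1 (pos 4, char 'c'): match length 1
  offset=2 (pos 3, char 'c'): match length 1
  offset=3 (pos 2, char 'c'): match length 1
  offset=4 (pos 1, char 'e'): match length 0
  offset=5 (pos 0, char 'c'): match length 3
Longest match has length 3 at offset 5.
next_char = character at position 5 + 3 = 8 -> 'b'

Best match: offset=5, length=3 (matching 'cec' starting at position 0)
LZ77 triple: (5, 3, 'b')


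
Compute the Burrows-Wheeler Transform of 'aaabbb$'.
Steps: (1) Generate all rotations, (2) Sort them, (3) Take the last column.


Rotations (sorted):
  0: $aaabbb -> last char: b
  1: aaabbb$ -> last char: $
  2: aabbb$a -> last char: a
  3: abbb$aa -> last char: a
  4: b$aaabb -> last char: b
  5: bb$aaab -> last char: b
  6: bbb$aaa -> last char: a


BWT = b$aabba


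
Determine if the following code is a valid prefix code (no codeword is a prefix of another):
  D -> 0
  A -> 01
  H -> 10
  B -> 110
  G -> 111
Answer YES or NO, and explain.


Checking each pair (does one codeword prefix another?):
  D='0' vs A='01': prefix -- VIOLATION

NO -- this is NOT a valid prefix code. D (0) is a prefix of A (01).


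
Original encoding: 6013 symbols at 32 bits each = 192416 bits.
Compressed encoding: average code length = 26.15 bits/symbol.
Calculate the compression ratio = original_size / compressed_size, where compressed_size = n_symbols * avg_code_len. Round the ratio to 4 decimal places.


original_size = n_symbols * orig_bits = 6013 * 32 = 192416 bits
compressed_size = n_symbols * avg_code_len = 6013 * 26.15 = 157239.95 bits
ratio = original_size / compressed_size = 192416 / 157239.95 = 1.2237

Compression ratio = 1.2237


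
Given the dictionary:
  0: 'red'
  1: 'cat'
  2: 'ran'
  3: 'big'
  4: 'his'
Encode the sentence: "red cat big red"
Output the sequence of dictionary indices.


Look up each word in the dictionary:
  'red' -> 0
  'cat' -> 1
  'big' -> 3
  'red' -> 0

Encoded: [0, 1, 3, 0]


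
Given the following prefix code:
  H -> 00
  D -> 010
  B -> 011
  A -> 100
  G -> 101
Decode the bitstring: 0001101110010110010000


Decoding step by step:
Bits 00 -> H
Bits 011 -> B
Bits 011 -> B
Bits 100 -> A
Bits 101 -> G
Bits 100 -> A
Bits 100 -> A
Bits 00 -> H


Decoded message: HBBAGAAH


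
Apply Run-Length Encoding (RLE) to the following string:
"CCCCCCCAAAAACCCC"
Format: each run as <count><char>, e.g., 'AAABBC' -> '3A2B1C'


Scanning runs left to right:
  i=0: run of 'C' x 7 -> '7C'
  i=7: run of 'A' x 5 -> '5A'
  i=12: run of 'C' x 4 -> '4C'

RLE = 7C5A4C


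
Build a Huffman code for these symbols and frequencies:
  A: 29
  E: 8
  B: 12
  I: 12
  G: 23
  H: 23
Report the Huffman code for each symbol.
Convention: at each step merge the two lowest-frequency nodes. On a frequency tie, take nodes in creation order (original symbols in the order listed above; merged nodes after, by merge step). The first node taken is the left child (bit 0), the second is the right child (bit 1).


Huffman tree construction:
Step 1: Merge E(8) + B(12) = 20
Step 2: Merge I(12) + (E+B)(20) = 32
Step 3: Merge G(23) + H(23) = 46
Step 4: Merge A(29) + (I+(E+B))(32) = 61
Step 5: Merge (G+H)(46) + (A+(I+(E+B)))(61) = 107
Read each symbol's code off the tree from the root (left child = 0, right child = 1).

Codes:
  A: 10 (length 2)
  E: 1110 (length 4)
  B: 1111 (length 4)
  I: 110 (length 3)
  G: 00 (length 2)
  H: 01 (length 2)
Average code length: 266/107 = 2.4860 bits/symbol


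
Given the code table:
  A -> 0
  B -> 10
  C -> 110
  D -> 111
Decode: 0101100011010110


Decoding:
0 -> A
10 -> B
110 -> C
0 -> A
0 -> A
110 -> C
10 -> B
110 -> C


Result: ABCAACBC


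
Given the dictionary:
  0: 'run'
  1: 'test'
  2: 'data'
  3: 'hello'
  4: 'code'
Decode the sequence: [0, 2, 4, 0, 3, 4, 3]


Look up each index in the dictionary:
  0 -> 'run'
  2 -> 'data'
  4 -> 'code'
  0 -> 'run'
  3 -> 'hello'
  4 -> 'code'
  3 -> 'hello'

Decoded: "run data code run hello code hello"


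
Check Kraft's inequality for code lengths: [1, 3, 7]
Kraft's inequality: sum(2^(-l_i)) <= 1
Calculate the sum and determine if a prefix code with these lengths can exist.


Sum = 2^(-1) + 2^(-3) + 2^(-7)
    = 0.5 + 0.125 + 0.0078125
    = 81/128 = 0.6328125
Since 0.6328125 <= 1, Kraft's inequality IS satisfied.
A prefix code with these lengths CAN exist.

Kraft sum = 0.6328125. Satisfied.


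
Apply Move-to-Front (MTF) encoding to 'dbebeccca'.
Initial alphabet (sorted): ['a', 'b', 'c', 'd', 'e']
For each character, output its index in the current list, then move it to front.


MTF encoding:
'd': index 3 in ['a', 'b', 'c', 'd', 'e'] -> ['d', 'a', 'b', 'c', 'e']
'b': index 2 in ['d', 'a', 'b', 'c', 'e'] -> ['b', 'd', 'a', 'c', 'e']
'e': index 4 in ['b', 'd', 'a', 'c', 'e'] -> ['e', 'b', 'd', 'a', 'c']
'b': index 1 in ['e', 'b', 'd', 'a', 'c'] -> ['b', 'e', 'd', 'a', 'c']
'e': index 1 in ['b', 'e', 'd', 'a', 'c'] -> ['e', 'b', 'd', 'a', 'c']
'c': index 4 in ['e', 'b', 'd', 'a', 'c'] -> ['c', 'e', 'b', 'd', 'a']
'c': index 0 in ['c', 'e', 'b', 'd', 'a'] -> ['c', 'e', 'b', 'd', 'a']
'c': index 0 in ['c', 'e', 'b', 'd', 'a'] -> ['c', 'e', 'b', 'd', 'a']
'a': index 4 in ['c', 'e', 'b', 'd', 'a'] -> ['a', 'c', 'e', 'b', 'd']


Output: [3, 2, 4, 1, 1, 4, 0, 0, 4]


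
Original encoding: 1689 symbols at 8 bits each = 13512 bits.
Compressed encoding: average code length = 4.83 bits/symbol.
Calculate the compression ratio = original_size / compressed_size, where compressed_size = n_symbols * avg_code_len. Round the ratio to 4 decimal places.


original_size = n_symbols * orig_bits = 1689 * 8 = 13512 bits
compressed_size = n_symbols * avg_code_len = 1689 * 4.83 = 8157.87 bits
ratio = original_size / compressed_size = 13512 / 8157.87 = 1.6563

Compression ratio = 1.6563


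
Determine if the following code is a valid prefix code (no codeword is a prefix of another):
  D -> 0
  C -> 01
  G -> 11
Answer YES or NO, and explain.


Checking each pair (does one codeword prefix another?):
  D='0' vs C='01': prefix -- VIOLATION

NO -- this is NOT a valid prefix code. D (0) is a prefix of C (01).


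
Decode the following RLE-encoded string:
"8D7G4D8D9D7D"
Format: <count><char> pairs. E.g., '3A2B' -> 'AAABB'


Expanding each <count><char> pair:
  8D -> 'DDDDDDDD'
  7G -> 'GGGGGGG'
  4D -> 'DDDD'
  8D -> 'DDDDDDDD'
  9D -> 'DDDDDDDDD'
  7D -> 'DDDDDDD'

Decoded = DDDDDDDDGGGGGGGDDDDDDDDDDDDDDDDDDDDDDDDDDDD


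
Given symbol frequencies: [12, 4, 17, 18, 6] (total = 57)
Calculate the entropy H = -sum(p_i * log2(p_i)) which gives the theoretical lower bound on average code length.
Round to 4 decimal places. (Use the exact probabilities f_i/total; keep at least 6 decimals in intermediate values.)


Per-symbol terms -p_i * log2(p_i) with p_i = f_i/57:
  p = 12/57 = 0.210526: log2(p) = -2.247928, -p*log2(p) = 0.473248
  p = 4/57 = 0.070175: log2(p) = -3.832890, -p*log2(p) = 0.268975
  p = 17/57 = 0.298246: log2(p) = -1.745427, -p*log2(p) = 0.520566
  p = 18/57 = 0.315789: log2(p) = -1.662965, -p*log2(p) = 0.525147
  p = 6/57 = 0.105263: log2(p) = -3.247928, -p*log2(p) = 0.341887
H = 0.473248 + 0.268975 + 0.520566 + 0.525147 + 0.341887 = 2.129823

H = 2.1298 bits/symbol


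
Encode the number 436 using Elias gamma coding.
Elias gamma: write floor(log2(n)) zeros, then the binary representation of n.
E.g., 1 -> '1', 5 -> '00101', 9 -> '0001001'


num_bits = floor(log2(436)) + 1 = 9
leading_zeros = num_bits - 1 = 8
binary(436) = 110110100

Elias gamma(436) = '00000000' + '110110100' = 00000000110110100 (17 bits)


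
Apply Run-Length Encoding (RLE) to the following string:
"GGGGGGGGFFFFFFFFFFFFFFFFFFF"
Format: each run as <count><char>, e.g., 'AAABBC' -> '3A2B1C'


Scanning runs left to right:
  i=0: run of 'G' x 8 -> '8G'
  i=8: run of 'F' x 19 -> '19F'

RLE = 8G19F


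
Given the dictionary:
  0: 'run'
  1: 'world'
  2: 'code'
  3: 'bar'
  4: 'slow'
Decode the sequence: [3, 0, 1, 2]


Look up each index in the dictionary:
  3 -> 'bar'
  0 -> 'run'
  1 -> 'world'
  2 -> 'code'

Decoded: "bar run world code"


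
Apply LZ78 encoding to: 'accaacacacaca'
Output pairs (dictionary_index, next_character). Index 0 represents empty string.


LZ78 encoding steps:
Dictionary: {0: ''}
Step 1: w='' (idx 0), next='a' -> output (0, 'a'), add 'a' as idx 1
Step 2: w='' (idx 0), next='c' -> output (0, 'c'), add 'c' as idx 2
Step 3: w='c' (idx 2), next='a' -> output (2, 'a'), add 'ca' as idx 3
Step 4: w='a' (idx 1), next='c' -> output (1, 'c'), add 'ac' as idx 4
Step 5: w='ac' (idx 4), next='a' -> output (4, 'a'), add 'aca' as idx 5
Step 6: w='ca' (idx 3), next='c' -> output (3, 'c'), add 'cac' as idx 6
Step 7: w='a' (idx 1), end of input -> output (1, '')


Encoded: [(0, 'a'), (0, 'c'), (2, 'a'), (1, 'c'), (4, 'a'), (3, 'c'), (1, '')]


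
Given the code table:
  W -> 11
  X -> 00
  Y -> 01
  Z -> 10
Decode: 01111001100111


Decoding:
01 -> Y
11 -> W
10 -> Z
01 -> Y
10 -> Z
01 -> Y
11 -> W


Result: YWZYZYW


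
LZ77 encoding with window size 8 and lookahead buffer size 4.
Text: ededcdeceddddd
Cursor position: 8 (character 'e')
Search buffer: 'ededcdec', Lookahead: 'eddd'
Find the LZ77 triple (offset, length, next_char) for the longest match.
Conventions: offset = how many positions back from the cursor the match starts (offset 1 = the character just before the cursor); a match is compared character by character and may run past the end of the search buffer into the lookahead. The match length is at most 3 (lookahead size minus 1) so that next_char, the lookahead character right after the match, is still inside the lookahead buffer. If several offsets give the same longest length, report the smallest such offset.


Try each offset into the search buffer:
  offset=1 (pos 7, char 'c'): match length 0
  offset=2 (pos 6, char 'e'): match length 1
  offset=3 (pos 5, char 'd'): match length 0
  offset=4 (pos 4, char 'c'): match length 0
  offset=5 (pos 3, char 'd'): match length 0
  offset=6 (pos 2, char 'e'): match length 2
  offset=7 (pos 1, char 'd'): match length 0
  offset=8 (pos 0, char 'e'): match length 2
Longest match has length 2, found at offsets 6, 8; take the smallest, offset 6.
next_char = character at position 8 + 2 = 10 -> 'd'

Best match: offset=6, length=2 (matching 'ed' starting at position 2)
LZ77 triple: (6, 2, 'd')


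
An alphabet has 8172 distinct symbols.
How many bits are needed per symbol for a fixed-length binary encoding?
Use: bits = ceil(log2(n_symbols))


log2(8172) = 12.9965
Bracket: 2^12 = 4096 < 8172 <= 2^13 = 8192
So ceil(log2(8172)) = 13

bits = ceil(log2(8172)) = ceil(12.9965) = 13 bits


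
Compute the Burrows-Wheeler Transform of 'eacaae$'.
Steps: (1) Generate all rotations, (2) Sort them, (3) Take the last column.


Rotations (sorted):
  0: $eacaae -> last char: e
  1: aae$eac -> last char: c
  2: acaae$e -> last char: e
  3: ae$eaca -> last char: a
  4: caae$ea -> last char: a
  5: e$eacaa -> last char: a
  6: eacaae$ -> last char: $


BWT = eceaaa$


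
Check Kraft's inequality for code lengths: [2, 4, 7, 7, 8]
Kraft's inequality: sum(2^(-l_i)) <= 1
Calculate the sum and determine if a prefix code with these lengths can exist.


Sum = 2^(-2) + 2^(-4) + 2^(-7) + 2^(-7) + 2^(-8)
    = 0.25 + 0.0625 + 0.0078125 + 0.0078125 + 0.00390625
    = 85/256 = 0.33203125
Since 0.33203125 <= 1, Kraft's inequality IS satisfied.
A prefix code with these lengths CAN exist.

Kraft sum = 0.33203125. Satisfied.


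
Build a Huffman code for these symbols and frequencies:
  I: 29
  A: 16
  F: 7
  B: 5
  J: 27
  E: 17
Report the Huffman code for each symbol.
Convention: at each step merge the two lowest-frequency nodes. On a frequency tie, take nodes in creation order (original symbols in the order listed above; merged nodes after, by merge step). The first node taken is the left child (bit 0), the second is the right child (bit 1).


Huffman tree construction:
Step 1: Merge B(5) + F(7) = 12
Step 2: Merge (B+F)(12) + A(16) = 28
Step 3: Merge E(17) + J(27) = 44
Step 4: Merge ((B+F)+A)(28) + I(29) = 57
Step 5: Merge (E+J)(44) + (((B+F)+A)+I)(57) = 101
Read each symbol's code off the tree from the root (left child = 0, right child = 1).

Codes:
  I: 11 (length 2)
  A: 101 (length 3)
  F: 1001 (length 4)
  B: 1000 (length 4)
  J: 01 (length 2)
  E: 00 (length 2)
Average code length: 242/101 = 2.3960 bits/symbol


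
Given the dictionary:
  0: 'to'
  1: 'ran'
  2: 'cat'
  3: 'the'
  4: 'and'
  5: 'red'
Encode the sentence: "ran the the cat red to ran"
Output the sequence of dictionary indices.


Look up each word in the dictionary:
  'ran' -> 1
  'the' -> 3
  'the' -> 3
  'cat' -> 2
  'red' -> 5
  'to' -> 0
  'ran' -> 1

Encoded: [1, 3, 3, 2, 5, 0, 1]


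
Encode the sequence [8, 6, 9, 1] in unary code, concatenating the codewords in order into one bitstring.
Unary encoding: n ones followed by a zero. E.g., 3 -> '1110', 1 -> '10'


Encode each number as n ones followed by a terminating 0:
  8 -> 111111110 (9 bits)
  6 -> 1111110 (7 bits)
  9 -> 1111111110 (10 bits)
  1 -> 10 (2 bits)
Total length = 9 + 7 + 10 + 2 = 28 bits.

Unary([8, 6, 9, 1]) = 1111111101111110111111111010 (28 bits)


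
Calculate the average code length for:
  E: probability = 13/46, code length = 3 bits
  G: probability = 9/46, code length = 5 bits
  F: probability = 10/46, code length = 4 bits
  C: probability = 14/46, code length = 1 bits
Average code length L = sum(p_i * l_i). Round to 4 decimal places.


Weighted contributions p_i * l_i:
  E: (13/46) * 3 = 39/46
  G: (9/46) * 5 = 45/46
  F: (10/46) * 4 = 40/46
  C: (14/46) * 1 = 14/46
Sum = (39 + 45 + 40 + 14)/46 = 138/46

L = 138/46 = 3.0000 bits/symbol


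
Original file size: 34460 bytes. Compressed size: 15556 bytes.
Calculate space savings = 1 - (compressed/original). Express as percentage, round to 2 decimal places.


ratio = compressed/original = 15556/34460 = 0.451422
savings = 1 - ratio = 1 - 0.451422 = 0.548578
as a percentage: 0.548578 * 100 = 54.86%

Space savings = 1 - 15556/34460 = 54.86%


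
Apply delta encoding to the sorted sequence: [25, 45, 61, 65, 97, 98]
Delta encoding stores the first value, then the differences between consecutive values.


First value: 25
Deltas:
  45 - 25 = 20
  61 - 45 = 16
  65 - 61 = 4
  97 - 65 = 32
  98 - 97 = 1


Delta encoded: [25, 20, 16, 4, 32, 1]


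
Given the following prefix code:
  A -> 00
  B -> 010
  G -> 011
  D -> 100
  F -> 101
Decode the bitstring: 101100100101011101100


Decoding step by step:
Bits 101 -> F
Bits 100 -> D
Bits 100 -> D
Bits 101 -> F
Bits 011 -> G
Bits 101 -> F
Bits 100 -> D


Decoded message: FDDFGFD


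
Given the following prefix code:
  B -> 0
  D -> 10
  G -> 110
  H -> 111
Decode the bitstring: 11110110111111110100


Decoding step by step:
Bits 111 -> H
Bits 10 -> D
Bits 110 -> G
Bits 111 -> H
Bits 111 -> H
Bits 110 -> G
Bits 10 -> D
Bits 0 -> B


Decoded message: HDGHHGDB


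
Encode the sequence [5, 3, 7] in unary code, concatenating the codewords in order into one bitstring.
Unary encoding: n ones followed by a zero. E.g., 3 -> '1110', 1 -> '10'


Encode each number as n ones followed by a terminating 0:
  5 -> 111110 (6 bits)
  3 -> 1110 (4 bits)
  7 -> 11111110 (8 bits)
Total length = 6 + 4 + 8 = 18 bits.

Unary([5, 3, 7]) = 111110111011111110 (18 bits)


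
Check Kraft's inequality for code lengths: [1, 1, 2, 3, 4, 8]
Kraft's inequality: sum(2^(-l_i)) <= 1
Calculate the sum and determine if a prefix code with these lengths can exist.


Sum = 2^(-1) + 2^(-1) + 2^(-2) + 2^(-3) + 2^(-4) + 2^(-8)
    = 0.5 + 0.5 + 0.25 + 0.125 + 0.0625 + 0.00390625
    = 369/256 = 1.44140625
Since 1.44140625 > 1, Kraft's inequality is NOT satisfied.
A prefix code with these lengths CANNOT exist.

Kraft sum = 1.44140625. Not satisfied.


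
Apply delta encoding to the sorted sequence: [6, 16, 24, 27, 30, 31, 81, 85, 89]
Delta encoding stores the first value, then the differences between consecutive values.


First value: 6
Deltas:
  16 - 6 = 10
  24 - 16 = 8
  27 - 24 = 3
  30 - 27 = 3
  31 - 30 = 1
  81 - 31 = 50
  85 - 81 = 4
  89 - 85 = 4


Delta encoded: [6, 10, 8, 3, 3, 1, 50, 4, 4]


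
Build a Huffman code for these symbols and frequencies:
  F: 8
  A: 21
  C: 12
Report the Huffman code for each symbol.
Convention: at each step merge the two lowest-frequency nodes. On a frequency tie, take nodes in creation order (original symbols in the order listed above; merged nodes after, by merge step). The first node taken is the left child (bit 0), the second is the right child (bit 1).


Huffman tree construction:
Step 1: Merge F(8) + C(12) = 20
Step 2: Merge (F+C)(20) + A(21) = 41
Read each symbol's code off the tree from the root (left child = 0, right child = 1).

Codes:
  F: 00 (length 2)
  A: 1 (length 1)
  C: 01 (length 2)
Average code length: 61/41 = 1.4878 bits/symbol


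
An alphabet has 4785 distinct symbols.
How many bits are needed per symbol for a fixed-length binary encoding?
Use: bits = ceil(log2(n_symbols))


log2(4785) = 12.2243
Bracket: 2^12 = 4096 < 4785 <= 2^13 = 8192
So ceil(log2(4785)) = 13

bits = ceil(log2(4785)) = ceil(12.2243) = 13 bits


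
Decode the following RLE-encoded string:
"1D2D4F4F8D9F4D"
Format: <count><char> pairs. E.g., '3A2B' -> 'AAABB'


Expanding each <count><char> pair:
  1D -> 'D'
  2D -> 'DD'
  4F -> 'FFFF'
  4F -> 'FFFF'
  8D -> 'DDDDDDDD'
  9F -> 'FFFFFFFFF'
  4D -> 'DDDD'

Decoded = DDDFFFFFFFFDDDDDDDDFFFFFFFFFDDDD


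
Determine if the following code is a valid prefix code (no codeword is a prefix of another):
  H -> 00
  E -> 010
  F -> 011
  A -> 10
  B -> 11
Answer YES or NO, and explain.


Checking each pair (does one codeword prefix another?):
  H='00' vs E='010': no prefix
  H='00' vs F='011': no prefix
  H='00' vs A='10': no prefix
  H='00' vs B='11': no prefix
  E='010' vs H='00': no prefix
  E='010' vs F='011': no prefix
  E='010' vs A='10': no prefix
  E='010' vs B='11': no prefix
  F='011' vs H='00': no prefix
  F='011' vs E='010': no prefix
  F='011' vs A='10': no prefix
  F='011' vs B='11': no prefix
  A='10' vs H='00': no prefix
  A='10' vs E='010': no prefix
  A='10' vs F='011': no prefix
  A='10' vs B='11': no prefix
  B='11' vs H='00': no prefix
  B='11' vs E='010': no prefix
  B='11' vs F='011': no prefix
  B='11' vs A='10': no prefix
No violation found over all pairs.

YES -- this is a valid prefix code. No codeword is a prefix of any other codeword.


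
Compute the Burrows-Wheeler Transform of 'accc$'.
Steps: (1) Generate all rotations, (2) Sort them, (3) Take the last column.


Rotations (sorted):
  0: $accc -> last char: c
  1: accc$ -> last char: $
  2: c$acc -> last char: c
  3: cc$ac -> last char: c
  4: ccc$a -> last char: a


BWT = c$cca


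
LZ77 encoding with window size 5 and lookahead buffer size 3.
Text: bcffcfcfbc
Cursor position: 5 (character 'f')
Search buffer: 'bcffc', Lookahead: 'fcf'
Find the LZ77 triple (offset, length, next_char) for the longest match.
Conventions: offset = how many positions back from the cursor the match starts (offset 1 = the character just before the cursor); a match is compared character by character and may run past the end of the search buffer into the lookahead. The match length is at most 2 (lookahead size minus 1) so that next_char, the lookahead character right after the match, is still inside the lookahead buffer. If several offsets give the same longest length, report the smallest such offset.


Try each offset into the search buffer:
  offset=1 (pos 4, char 'c'): match length 0
  offset=2 (pos 3, char 'f'): match length 2
  offset=3 (pos 2, char 'f'): match length 1
  offset=4 (pos 1, char 'c'): match length 0
  offset=5 (pos 0, char 'b'): match length 0
Longest match has length 2 at offset 2.
next_char = character at position 5 + 2 = 7 -> 'f'

Best match: offset=2, length=2 (matching 'fc' starting at position 3)
LZ77 triple: (2, 2, 'f')


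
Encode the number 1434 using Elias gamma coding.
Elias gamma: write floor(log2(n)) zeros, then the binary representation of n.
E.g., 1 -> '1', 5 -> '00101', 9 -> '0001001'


num_bits = floor(log2(1434)) + 1 = 11
leading_zeros = num_bits - 1 = 10
binary(1434) = 10110011010

Elias gamma(1434) = '0000000000' + '10110011010' = 000000000010110011010 (21 bits)


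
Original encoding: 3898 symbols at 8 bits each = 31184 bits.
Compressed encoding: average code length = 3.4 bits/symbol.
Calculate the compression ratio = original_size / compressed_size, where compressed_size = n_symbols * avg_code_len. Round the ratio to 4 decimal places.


original_size = n_symbols * orig_bits = 3898 * 8 = 31184 bits
compressed_size = n_symbols * avg_code_len = 3898 * 3.4 = 13253.2 bits
ratio = original_size / compressed_size = 31184 / 13253.2 = 2.3529

Compression ratio = 2.3529


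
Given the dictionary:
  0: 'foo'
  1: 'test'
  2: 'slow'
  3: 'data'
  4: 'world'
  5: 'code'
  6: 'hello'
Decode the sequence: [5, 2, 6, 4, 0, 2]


Look up each index in the dictionary:
  5 -> 'code'
  2 -> 'slow'
  6 -> 'hello'
  4 -> 'world'
  0 -> 'foo'
  2 -> 'slow'

Decoded: "code slow hello world foo slow"


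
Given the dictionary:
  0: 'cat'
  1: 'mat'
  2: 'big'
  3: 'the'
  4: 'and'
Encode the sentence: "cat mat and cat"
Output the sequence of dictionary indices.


Look up each word in the dictionary:
  'cat' -> 0
  'mat' -> 1
  'and' -> 4
  'cat' -> 0

Encoded: [0, 1, 4, 0]


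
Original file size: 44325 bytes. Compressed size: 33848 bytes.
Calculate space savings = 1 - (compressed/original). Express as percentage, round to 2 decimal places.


ratio = compressed/original = 33848/44325 = 0.763632
savings = 1 - ratio = 1 - 0.763632 = 0.236368
as a percentage: 0.236368 * 100 = 23.64%

Space savings = 1 - 33848/44325 = 23.64%


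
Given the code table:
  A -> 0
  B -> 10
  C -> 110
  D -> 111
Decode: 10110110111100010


Decoding:
10 -> B
110 -> C
110 -> C
111 -> D
10 -> B
0 -> A
0 -> A
10 -> B


Result: BCCDBAAB


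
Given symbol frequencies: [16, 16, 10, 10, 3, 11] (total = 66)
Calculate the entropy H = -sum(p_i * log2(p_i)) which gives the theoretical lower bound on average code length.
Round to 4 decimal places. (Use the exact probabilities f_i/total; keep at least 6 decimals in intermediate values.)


Per-symbol terms -p_i * log2(p_i) with p_i = f_i/66:
  p = 16/66 = 0.242424: log2(p) = -2.044394, -p*log2(p) = 0.495611
  p = 16/66 = 0.242424: log2(p) = -2.044394, -p*log2(p) = 0.495611
  p = 10/66 = 0.151515: log2(p) = -2.722466, -p*log2(p) = 0.412495
  p = 10/66 = 0.151515: log2(p) = -2.722466, -p*log2(p) = 0.412495
  p = 3/66 = 0.045455: log2(p) = -4.459432, -p*log2(p) = 0.202701
  p = 11/66 = 0.166667: log2(p) = -2.584963, -p*log2(p) = 0.430827
H = 0.495611 + 0.495611 + 0.412495 + 0.412495 + 0.202701 + 0.430827 = 2.449740

H = 2.4497 bits/symbol


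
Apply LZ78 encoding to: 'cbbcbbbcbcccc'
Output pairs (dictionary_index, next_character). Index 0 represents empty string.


LZ78 encoding steps:
Dictionary: {0: ''}
Step 1: w='' (idx 0), next='c' -> output (0, 'c'), add 'c' as idx 1
Step 2: w='' (idx 0), next='b' -> output (0, 'b'), add 'b' as idx 2
Step 3: w='b' (idx 2), next='c' -> output (2, 'c'), add 'bc' as idx 3
Step 4: w='b' (idx 2), next='b' -> output (2, 'b'), add 'bb' as idx 4
Step 5: w='bc' (idx 3), next='b' -> output (3, 'b'), add 'bcb' as idx 5
Step 6: w='c' (idx 1), next='c' -> output (1, 'c'), add 'cc' as idx 6
Step 7: w='cc' (idx 6), end of input -> output (6, '')


Encoded: [(0, 'c'), (0, 'b'), (2, 'c'), (2, 'b'), (3, 'b'), (1, 'c'), (6, '')]


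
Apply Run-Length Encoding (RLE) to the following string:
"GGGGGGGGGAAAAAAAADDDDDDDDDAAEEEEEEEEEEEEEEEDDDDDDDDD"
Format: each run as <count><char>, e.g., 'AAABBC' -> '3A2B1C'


Scanning runs left to right:
  i=0: run of 'G' x 9 -> '9G'
  i=9: run of 'A' x 8 -> '8A'
  i=17: run of 'D' x 9 -> '9D'
  i=26: run of 'A' x 2 -> '2A'
  i=28: run of 'E' x 15 -> '15E'
  i=43: run of 'D' x 9 -> '9D'

RLE = 9G8A9D2A15E9D


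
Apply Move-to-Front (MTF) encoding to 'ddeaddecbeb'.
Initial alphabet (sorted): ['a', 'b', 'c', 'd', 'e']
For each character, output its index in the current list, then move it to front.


MTF encoding:
'd': index 3 in ['a', 'b', 'c', 'd', 'e'] -> ['d', 'a', 'b', 'c', 'e']
'd': index 0 in ['d', 'a', 'b', 'c', 'e'] -> ['d', 'a', 'b', 'c', 'e']
'e': index 4 in ['d', 'a', 'b', 'c', 'e'] -> ['e', 'd', 'a', 'b', 'c']
'a': index 2 in ['e', 'd', 'a', 'b', 'c'] -> ['a', 'e', 'd', 'b', 'c']
'd': index 2 in ['a', 'e', 'd', 'b', 'c'] -> ['d', 'a', 'e', 'b', 'c']
'd': index 0 in ['d', 'a', 'e', 'b', 'c'] -> ['d', 'a', 'e', 'b', 'c']
'e': index 2 in ['d', 'a', 'e', 'b', 'c'] -> ['e', 'd', 'a', 'b', 'c']
'c': index 4 in ['e', 'd', 'a', 'b', 'c'] -> ['c', 'e', 'd', 'a', 'b']
'b': index 4 in ['c', 'e', 'd', 'a', 'b'] -> ['b', 'c', 'e', 'd', 'a']
'e': index 2 in ['b', 'c', 'e', 'd', 'a'] -> ['e', 'b', 'c', 'd', 'a']
'b': index 1 in ['e', 'b', 'c', 'd', 'a'] -> ['b', 'e', 'c', 'd', 'a']


Output: [3, 0, 4, 2, 2, 0, 2, 4, 4, 2, 1]


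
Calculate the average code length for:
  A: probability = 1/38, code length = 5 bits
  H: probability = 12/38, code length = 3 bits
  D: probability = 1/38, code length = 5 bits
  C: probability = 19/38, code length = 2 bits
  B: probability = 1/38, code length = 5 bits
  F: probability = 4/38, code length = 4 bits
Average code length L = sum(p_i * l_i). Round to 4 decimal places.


Weighted contributions p_i * l_i:
  A: (1/38) * 5 = 5/38
  H: (12/38) * 3 = 36/38
  D: (1/38) * 5 = 5/38
  C: (19/38) * 2 = 38/38
  B: (1/38) * 5 = 5/38
  F: (4/38) * 4 = 16/38
Sum = (5 + 36 + 5 + 38 + 5 + 16)/38 = 105/38

L = 105/38 = 2.7632 bits/symbol


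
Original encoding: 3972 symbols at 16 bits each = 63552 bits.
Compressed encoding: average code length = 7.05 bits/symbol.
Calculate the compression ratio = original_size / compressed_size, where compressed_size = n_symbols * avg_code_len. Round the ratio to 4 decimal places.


original_size = n_symbols * orig_bits = 3972 * 16 = 63552 bits
compressed_size = n_symbols * avg_code_len = 3972 * 7.05 = 28002.6 bits
ratio = original_size / compressed_size = 63552 / 28002.6 = 2.2695

Compression ratio = 2.2695
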